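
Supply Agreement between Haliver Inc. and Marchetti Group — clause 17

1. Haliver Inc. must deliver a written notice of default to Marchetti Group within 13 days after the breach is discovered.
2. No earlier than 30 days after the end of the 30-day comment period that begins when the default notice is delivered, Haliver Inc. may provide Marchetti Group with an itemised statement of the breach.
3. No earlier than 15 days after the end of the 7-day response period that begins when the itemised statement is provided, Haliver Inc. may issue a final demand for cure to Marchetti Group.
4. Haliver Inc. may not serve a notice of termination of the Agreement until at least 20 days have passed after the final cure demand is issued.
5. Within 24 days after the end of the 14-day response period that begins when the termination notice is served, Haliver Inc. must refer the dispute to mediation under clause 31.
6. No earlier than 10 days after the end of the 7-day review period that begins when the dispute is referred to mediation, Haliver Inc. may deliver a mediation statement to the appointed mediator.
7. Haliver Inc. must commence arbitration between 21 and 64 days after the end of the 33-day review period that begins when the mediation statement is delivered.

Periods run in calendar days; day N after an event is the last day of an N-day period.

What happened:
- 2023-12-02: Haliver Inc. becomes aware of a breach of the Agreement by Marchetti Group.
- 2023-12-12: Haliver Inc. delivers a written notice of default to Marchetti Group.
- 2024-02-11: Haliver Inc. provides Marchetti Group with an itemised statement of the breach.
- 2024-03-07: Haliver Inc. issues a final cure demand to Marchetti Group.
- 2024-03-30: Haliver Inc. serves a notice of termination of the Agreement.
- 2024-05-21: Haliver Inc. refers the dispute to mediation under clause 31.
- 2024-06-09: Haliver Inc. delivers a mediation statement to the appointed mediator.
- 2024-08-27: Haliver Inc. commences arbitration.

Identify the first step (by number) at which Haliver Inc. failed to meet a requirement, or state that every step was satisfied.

Step 5

Step 1: 13 days after 2023-12-02 (when the breach is discovered) is 2023-12-15; 2023-12-12 is within that limit.
Step 2: the earliest permitted date is 30 days after 2024-01-11 (end of the 30-day comment period, which began when the default notice is delivered on 2023-12-12), i.e. 2024-02-10; done 2024-02-11, after the minimum wait.
Step 3: the earliest permitted date is 15 days after 2024-02-18 (end of the 7-day response period, which began when the itemised statement is provided on 2024-02-11), i.e. 2024-03-04; done 2024-03-07 — permitted.
Step 4: the earliest permitted date is 20 days after 2024-03-07 (when the final cure demand is issued), i.e. 2024-03-27; done 2024-03-30 — permitted.
Step 5: 24 days after 2024-04-13 (end of the 14-day response period, which began when the termination notice is served on 2024-03-30) is 2024-05-07; done 2024-05-21 — 14 days late.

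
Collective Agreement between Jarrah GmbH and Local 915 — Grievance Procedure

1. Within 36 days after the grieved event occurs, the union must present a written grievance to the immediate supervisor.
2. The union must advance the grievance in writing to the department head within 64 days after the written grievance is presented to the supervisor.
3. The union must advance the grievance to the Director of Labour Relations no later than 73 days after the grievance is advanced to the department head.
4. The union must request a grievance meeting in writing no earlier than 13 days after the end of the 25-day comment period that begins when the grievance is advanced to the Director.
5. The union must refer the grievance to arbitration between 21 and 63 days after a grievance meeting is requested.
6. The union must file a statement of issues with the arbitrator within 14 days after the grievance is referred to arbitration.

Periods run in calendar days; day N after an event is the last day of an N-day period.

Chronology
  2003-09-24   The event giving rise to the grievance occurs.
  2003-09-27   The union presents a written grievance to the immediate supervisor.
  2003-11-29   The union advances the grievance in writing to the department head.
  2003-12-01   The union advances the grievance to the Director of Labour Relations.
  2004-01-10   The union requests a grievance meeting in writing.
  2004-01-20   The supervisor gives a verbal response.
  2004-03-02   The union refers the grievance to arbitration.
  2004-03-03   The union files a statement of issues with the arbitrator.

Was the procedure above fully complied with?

Yes

Step 1 — counting 36 days from 2003-09-24 (when the grieved event occurs) gives a deadline of 2003-10-30; completed 2003-09-27, before the deadline.
Step 2 — counting 64 days from 2003-09-27 (when the written grievance is presented to the supervisor) gives a deadline of 2003-11-30; completed 2003-11-29, before the deadline.
Step 3 — counting 73 days from 2003-11-29 (when the grievance is advanced to the department head) gives a deadline of 2004-02-10; completed 2003-12-01, before the deadline.
Step 4 — must wait 13 days from 2003-12-26 (end of the 25-day comment period, which began when the grievance is advanced to the Director on 2003-12-01), so not before 2004-01-08; done 2004-01-10 — permitted.
Step 5 — 21 and 63 days from 2004-01-10 (when a grievance meeting is requested) are 2004-01-31 and 2004-03-13 respectively; done 2004-03-02, which is between those dates.
Step 6 — counting 14 days from 2004-03-02 (when the grievance is referred to arbitration) gives a deadline of 2004-03-16; completed 2004-03-03, before the deadline.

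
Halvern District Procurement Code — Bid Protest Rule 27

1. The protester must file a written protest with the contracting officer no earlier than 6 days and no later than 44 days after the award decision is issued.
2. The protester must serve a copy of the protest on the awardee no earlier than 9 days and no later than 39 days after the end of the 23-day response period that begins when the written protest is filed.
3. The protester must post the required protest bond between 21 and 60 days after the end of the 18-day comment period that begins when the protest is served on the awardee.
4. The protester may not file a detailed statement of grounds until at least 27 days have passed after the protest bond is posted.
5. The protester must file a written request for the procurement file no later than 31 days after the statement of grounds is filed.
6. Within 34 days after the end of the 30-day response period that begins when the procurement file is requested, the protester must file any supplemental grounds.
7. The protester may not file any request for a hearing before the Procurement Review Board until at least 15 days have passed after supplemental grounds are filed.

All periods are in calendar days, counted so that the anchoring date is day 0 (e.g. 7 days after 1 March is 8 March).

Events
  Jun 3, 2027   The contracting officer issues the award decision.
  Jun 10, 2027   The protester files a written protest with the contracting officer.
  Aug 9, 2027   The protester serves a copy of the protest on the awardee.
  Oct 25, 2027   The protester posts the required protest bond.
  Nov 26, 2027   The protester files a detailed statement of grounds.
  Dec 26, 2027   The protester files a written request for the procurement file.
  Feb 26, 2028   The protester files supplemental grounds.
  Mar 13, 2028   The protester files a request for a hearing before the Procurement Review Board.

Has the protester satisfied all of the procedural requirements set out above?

(1) the permitted window runs from Jun 3, 2027 + 6 = Jun 9, 2027 to Jun 3, 2027 + 44 = Jul 17, 2027; done Jun 10, 2027 — within the window.
(2) the permitted window runs from Jul 3, 2027 + 9 = Jul 12, 2027 to Jul 3, 2027 + 39 = Aug 11, 2027; done Aug 9, 2027 — within the window.
(3) the permitted window runs from Aug 27, 2027 + 21 = Sep 17, 2027 to Aug 27, 2027 + 60 = Oct 26, 2027; Oct 25, 2027 falls inside that range.
(4) permitted from Oct 25, 2027 + 27 days = Nov 21, 2027 onward; done Nov 26, 2027, after the minimum wait.
(5) due by Nov 26, 2027 + 31 days = Dec 27, 2027; done Dec 26, 2027 — timely.
(6) due by Jan 25, 2028 + 34 days = Feb 28, 2028; Feb 26, 2028 is within that limit.
(7) permitted from Feb 26, 2028 + 15 days = Mar 12, 2028 onward; done Mar 13, 2028 — permitted.

Yes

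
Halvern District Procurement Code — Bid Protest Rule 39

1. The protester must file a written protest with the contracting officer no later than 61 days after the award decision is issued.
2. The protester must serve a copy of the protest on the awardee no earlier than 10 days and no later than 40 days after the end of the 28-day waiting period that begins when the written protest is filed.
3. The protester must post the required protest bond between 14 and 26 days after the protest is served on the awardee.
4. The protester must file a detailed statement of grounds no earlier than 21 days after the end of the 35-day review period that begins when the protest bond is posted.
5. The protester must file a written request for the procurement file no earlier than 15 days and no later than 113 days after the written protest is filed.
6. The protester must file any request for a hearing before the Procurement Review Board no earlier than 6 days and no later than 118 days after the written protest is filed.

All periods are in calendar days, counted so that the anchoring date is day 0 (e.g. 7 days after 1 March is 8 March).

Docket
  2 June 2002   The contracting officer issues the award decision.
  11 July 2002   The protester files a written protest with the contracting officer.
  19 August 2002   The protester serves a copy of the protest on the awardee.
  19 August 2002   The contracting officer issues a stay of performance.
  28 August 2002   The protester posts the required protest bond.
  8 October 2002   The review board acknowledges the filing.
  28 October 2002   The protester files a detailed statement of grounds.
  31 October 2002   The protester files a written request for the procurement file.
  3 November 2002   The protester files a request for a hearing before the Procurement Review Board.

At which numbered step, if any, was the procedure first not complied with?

Step 3

Step 1 — counting 61 days from 2 June 2002 (when the award decision is issued) gives a deadline of 2 August 2002; completed 11 July 2002, before the deadline.
Step 2 — 10 and 40 days from 8 August 2002 (end of the 28-day waiting period, which began when the written protest is filed on 11 July 2002) are 18 August 2002 and 17 September 2002 respectively; done 19 August 2002 — within the window.
Step 3 — 14 and 26 days from 19 August 2002 (when the protest is served on the awardee) are 2 September 2002 and 14 September 2002 respectively; done 28 August 2002 — 5 days before the window opened.
The procedure was therefore not followed at step 3.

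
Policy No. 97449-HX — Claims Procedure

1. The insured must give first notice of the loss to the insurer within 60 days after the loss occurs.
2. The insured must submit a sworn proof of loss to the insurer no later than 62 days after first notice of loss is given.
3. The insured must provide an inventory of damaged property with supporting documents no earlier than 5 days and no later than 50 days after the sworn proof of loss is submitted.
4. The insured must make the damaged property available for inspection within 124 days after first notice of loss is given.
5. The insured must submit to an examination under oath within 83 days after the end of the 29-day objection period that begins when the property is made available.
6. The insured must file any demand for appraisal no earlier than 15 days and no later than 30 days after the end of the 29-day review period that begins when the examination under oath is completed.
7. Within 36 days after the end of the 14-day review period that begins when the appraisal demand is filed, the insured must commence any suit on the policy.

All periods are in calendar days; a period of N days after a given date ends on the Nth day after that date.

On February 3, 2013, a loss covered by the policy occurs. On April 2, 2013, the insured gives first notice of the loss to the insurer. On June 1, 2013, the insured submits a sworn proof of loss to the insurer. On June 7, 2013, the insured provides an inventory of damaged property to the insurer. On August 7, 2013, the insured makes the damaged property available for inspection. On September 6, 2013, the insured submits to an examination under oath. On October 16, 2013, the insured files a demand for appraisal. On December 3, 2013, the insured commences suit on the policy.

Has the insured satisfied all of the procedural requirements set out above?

Step 1: 60 days after February 3, 2013 (when the loss occurs) is April 4, 2013; April 2, 2013 is within that limit.
Step 2: 62 days after April 2, 2013 (when first notice of loss is given) is June 3, 2013; June 1, 2013 is within that limit.
Step 3: the window is 5–50 days after June 1, 2013 (when the sworn proof of loss is submitted), so June 6, 2013 through July 21, 2013; June 7, 2013 falls inside that range.
Step 4: 124 days after April 2, 2013 (when first notice of loss is given) is August 4, 2013; August 7, 2013 misses that deadline by 3 days.
That is the first point of non-compliance.

No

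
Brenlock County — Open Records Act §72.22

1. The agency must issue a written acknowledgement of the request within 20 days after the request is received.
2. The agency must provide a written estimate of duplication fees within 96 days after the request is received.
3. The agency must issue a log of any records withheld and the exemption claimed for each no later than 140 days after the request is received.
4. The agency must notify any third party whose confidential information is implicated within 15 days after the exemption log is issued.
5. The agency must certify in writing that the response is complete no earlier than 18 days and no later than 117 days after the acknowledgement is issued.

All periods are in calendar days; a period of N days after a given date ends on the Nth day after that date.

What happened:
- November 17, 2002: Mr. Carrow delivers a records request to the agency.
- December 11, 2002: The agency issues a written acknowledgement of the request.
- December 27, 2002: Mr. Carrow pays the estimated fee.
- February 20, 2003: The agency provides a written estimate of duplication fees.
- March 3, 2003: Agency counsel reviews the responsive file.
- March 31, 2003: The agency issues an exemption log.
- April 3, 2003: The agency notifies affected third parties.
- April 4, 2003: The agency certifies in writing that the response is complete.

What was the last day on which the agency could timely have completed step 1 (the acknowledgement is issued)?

Step 1 runs from November 17, 2002, when the request is received. 20 days after November 17, 2002 is December 7, 2002.

December 7, 2002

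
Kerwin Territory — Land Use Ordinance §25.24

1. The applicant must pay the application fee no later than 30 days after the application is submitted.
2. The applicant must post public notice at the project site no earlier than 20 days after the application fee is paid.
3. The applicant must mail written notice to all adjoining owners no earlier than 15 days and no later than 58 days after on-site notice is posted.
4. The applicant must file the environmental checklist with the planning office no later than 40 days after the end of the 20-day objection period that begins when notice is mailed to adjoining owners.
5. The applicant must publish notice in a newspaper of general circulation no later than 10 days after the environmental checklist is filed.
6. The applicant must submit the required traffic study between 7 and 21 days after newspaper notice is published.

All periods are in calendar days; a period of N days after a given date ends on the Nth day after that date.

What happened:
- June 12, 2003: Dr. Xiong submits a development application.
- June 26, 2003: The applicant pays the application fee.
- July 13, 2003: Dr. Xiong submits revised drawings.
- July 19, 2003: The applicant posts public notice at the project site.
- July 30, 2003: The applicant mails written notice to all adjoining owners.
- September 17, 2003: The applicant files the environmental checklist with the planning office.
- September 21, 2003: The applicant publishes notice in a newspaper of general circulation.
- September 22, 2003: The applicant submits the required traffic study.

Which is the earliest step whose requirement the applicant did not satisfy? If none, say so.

Step 3

Step 1 — counting 30 days from June 12, 2003 (when the application is submitted) gives a deadline of July 12, 2003; done June 26, 2003 — timely.
Step 2 — must wait 20 days from June 26, 2003 (when the application fee is paid), so not before July 16, 2003; July 19, 2003 is on or after that date.
Step 3 — 15 and 58 days from July 19, 2003 (when on-site notice is posted) are August 3, 2003 and September 15, 2003 respectively; done July 30, 2003 — 4 days before the window opened.
Later steps need not be reached.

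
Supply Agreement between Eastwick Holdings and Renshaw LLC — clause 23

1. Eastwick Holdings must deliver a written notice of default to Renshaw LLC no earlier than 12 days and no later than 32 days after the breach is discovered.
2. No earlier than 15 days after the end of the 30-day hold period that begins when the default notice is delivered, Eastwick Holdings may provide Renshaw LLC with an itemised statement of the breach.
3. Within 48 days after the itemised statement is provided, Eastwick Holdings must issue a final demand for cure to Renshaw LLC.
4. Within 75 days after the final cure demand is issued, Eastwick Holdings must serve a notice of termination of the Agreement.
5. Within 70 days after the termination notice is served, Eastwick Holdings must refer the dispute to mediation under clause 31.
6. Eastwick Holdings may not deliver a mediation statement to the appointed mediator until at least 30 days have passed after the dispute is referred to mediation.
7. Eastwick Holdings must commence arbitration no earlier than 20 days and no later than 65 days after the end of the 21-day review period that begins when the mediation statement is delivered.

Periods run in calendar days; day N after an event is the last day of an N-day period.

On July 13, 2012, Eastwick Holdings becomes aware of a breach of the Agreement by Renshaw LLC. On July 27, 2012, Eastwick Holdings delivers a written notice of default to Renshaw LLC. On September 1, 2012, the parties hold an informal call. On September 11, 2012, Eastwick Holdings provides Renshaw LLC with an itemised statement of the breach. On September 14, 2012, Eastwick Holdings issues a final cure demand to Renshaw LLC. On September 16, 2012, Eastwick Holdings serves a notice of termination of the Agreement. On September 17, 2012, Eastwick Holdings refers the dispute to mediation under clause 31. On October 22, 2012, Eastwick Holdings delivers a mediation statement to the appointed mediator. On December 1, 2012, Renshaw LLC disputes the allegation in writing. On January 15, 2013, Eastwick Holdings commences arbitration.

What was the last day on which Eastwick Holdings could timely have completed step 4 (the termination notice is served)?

Step 4 runs from September 14, 2012, when the final cure demand is issued. 75 days after September 14, 2012 is November 28, 2012.

November 28, 2012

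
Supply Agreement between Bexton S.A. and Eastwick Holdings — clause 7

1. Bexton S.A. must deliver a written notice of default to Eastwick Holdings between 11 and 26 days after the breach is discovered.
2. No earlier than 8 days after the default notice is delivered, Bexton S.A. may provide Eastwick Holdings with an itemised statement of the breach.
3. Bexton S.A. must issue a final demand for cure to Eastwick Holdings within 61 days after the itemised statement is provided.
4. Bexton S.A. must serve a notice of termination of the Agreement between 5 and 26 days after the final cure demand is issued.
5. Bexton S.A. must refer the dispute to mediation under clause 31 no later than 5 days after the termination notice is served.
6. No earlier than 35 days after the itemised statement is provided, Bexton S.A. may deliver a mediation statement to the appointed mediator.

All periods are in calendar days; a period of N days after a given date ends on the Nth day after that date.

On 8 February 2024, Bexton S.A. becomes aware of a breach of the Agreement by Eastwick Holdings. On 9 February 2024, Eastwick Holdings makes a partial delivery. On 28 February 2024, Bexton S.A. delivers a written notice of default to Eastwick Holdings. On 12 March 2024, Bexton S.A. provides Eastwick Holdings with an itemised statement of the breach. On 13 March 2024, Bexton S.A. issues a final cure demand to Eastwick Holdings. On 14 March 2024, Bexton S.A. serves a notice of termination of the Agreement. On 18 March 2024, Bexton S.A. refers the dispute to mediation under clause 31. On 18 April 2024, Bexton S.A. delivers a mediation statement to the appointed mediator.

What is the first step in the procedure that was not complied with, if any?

(1) the permitted window runs from 8 February 2024 + 11 = 19 February 2024 to 8 February 2024 + 26 = 5 March 2024; done 28 February 2024, which is between those dates.
(2) permitted from 28 February 2024 + 8 days = 7 March 2024 onward; 12 March 2024 is on or after that date.
(3) due by 12 March 2024 + 61 days = 12 May 2024; done 13 March 2024 — timely.
(4) the permitted window runs from 13 March 2024 + 5 = 18 March 2024 to 13 March 2024 + 26 = 8 April 2024; 14 March 2024 is 4 days too early.

Step 4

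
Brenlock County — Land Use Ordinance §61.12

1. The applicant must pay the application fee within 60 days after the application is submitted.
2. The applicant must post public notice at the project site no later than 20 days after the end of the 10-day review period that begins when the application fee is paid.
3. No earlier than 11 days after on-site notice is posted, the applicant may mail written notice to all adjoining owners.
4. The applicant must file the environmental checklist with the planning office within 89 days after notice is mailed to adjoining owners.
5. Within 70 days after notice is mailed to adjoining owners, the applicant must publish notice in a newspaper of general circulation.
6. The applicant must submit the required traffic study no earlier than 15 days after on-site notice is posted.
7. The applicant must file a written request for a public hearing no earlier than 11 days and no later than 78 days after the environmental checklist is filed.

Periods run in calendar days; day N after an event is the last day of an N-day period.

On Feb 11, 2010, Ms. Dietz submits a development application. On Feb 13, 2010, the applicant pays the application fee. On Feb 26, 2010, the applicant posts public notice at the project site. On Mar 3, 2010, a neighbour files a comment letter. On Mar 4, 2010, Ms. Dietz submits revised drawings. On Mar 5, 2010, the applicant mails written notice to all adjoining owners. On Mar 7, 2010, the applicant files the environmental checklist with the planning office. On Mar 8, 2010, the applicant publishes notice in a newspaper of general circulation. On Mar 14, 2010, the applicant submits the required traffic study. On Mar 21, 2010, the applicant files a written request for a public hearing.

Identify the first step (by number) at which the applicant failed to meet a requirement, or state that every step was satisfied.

Step 3

Step 1 — counting 60 days from Feb 11, 2010 (when the application is submitted) gives a deadline of Apr 12, 2010; done Feb 13, 2010 — timely.
Step 2 — counting 20 days from Feb 23, 2010 (end of the 10-day review period, which began when the application fee is paid on Feb 13, 2010) gives a deadline of Mar 15, 2010; completed Feb 26, 2010, before the deadline.
Step 3 — must wait 11 days from Feb 26, 2010 (when on-site notice is posted), so not before Mar 9, 2010; done Mar 5, 2010 — 4 days too early.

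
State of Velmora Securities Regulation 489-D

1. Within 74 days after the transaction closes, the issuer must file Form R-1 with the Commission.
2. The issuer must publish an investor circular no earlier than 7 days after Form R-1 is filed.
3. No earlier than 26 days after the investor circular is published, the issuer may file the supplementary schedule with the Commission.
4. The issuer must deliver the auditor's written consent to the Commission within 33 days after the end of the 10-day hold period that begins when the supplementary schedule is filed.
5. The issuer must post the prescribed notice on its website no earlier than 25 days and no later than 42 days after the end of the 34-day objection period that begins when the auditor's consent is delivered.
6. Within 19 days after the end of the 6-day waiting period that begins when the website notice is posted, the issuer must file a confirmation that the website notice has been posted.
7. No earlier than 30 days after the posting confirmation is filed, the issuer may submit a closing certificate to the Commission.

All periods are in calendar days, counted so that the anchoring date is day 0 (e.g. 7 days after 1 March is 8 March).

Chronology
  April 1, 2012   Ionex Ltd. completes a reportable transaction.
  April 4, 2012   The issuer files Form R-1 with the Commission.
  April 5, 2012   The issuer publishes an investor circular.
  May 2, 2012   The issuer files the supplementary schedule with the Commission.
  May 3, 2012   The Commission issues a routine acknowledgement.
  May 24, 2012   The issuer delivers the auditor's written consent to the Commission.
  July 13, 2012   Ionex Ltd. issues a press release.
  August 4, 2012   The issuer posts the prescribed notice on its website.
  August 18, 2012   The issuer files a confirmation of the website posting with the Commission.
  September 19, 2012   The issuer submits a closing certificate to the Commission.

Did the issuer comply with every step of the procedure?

Step 1: 74 days after April 1, 2012 (when the transaction closes) is June 14, 2012; completed April 4, 2012, before the deadline.
Step 2: the earliest permitted date is 7 days after April 4, 2012 (when Form R-1 is filed), i.e. April 11, 2012; acted on April 5, 2012, 6 days prematurely.
The procedure was therefore not followed at step 2.

No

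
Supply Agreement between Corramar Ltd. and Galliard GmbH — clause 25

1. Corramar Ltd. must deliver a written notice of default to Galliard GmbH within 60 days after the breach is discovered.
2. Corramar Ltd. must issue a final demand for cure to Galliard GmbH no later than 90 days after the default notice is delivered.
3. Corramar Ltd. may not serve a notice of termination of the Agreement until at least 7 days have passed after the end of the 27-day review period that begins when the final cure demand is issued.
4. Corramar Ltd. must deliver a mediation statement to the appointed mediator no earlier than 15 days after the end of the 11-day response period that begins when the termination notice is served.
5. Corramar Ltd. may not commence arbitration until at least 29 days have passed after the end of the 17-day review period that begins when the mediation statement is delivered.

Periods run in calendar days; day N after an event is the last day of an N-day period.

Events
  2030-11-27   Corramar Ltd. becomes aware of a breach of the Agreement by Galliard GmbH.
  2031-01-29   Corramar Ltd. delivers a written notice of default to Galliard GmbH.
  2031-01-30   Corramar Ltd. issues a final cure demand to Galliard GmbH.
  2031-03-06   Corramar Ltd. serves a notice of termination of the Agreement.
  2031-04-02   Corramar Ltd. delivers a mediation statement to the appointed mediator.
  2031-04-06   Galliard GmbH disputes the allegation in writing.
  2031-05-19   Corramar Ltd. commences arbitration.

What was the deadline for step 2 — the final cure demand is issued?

2031-04-29

Step 2 runs from 2031-01-29, when the default notice is delivered. 90 days after 2031-01-29 is 2031-04-29.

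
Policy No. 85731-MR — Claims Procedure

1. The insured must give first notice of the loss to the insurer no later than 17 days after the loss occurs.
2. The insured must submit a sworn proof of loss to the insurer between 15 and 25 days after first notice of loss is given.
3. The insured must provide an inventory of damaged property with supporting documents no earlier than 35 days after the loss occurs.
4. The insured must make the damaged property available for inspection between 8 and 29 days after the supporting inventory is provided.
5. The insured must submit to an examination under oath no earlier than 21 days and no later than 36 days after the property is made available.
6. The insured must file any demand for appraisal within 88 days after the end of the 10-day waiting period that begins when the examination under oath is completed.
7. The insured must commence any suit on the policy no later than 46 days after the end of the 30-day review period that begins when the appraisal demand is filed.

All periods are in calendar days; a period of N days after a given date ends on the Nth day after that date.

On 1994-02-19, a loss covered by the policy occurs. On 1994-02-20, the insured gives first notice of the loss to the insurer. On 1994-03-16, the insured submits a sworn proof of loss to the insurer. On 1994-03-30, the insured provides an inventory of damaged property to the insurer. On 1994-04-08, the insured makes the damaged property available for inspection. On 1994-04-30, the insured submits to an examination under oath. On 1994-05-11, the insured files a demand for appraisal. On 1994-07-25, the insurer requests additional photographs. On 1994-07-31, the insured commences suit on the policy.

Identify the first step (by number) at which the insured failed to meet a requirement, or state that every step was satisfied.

Step 7

Step 1: 17 days after 1994-02-19 (when the loss occurs) is 1994-03-08; done 1994-02-20 — timely.
Step 2: the window is 15–25 days after 1994-02-20 (when first notice of loss is given), so 1994-03-07 through 1994-03-17; done 1994-03-16 — within the window.
Step 3: the earliest permitted date is 35 days after 1994-02-19 (when the loss occurs), i.e. 1994-03-26; done 1994-03-30, after the minimum wait.
Step 4: the window is 8–29 days after 1994-03-30 (when the supporting inventory is provided), so 1994-04-07 through 1994-04-28; done 1994-04-08 — within the window.
Step 5: the window is 21–36 days after 1994-04-08 (when the property is made available), so 1994-04-29 through 1994-05-14; 1994-04-30 falls inside that range.
Step 6: 88 days after 1994-05-10 (end of the 10-day waiting period, which began when the examination under oath is completed on 1994-04-30) is 1994-08-06; done 1994-05-11 — timely.
Step 7: 46 days after 1994-06-10 (end of the 30-day review period, which began when the appraisal demand is filed on 1994-05-11) is 1994-07-26; not done until 1994-07-31, 5 days after the deadline.
The analysis stops there.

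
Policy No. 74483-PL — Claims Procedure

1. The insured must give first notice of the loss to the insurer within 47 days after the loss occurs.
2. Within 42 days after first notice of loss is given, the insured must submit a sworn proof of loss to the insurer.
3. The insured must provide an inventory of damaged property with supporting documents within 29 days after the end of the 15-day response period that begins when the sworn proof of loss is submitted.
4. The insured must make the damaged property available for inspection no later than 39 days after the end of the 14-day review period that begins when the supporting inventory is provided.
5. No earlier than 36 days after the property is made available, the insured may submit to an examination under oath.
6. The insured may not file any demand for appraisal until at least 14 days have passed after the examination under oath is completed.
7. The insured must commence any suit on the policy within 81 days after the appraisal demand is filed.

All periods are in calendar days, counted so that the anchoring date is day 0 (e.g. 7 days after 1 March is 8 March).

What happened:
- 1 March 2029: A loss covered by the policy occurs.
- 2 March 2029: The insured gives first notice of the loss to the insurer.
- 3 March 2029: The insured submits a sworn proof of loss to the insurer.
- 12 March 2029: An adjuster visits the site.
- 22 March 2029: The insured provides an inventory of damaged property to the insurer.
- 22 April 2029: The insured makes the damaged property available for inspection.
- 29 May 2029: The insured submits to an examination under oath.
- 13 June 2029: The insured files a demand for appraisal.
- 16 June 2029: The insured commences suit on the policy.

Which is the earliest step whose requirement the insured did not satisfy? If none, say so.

None — every step was satisfied

Step 1: 47 days after 1 March 2029 (when the loss occurs) is 17 April 2029; done 2 March 2029 — timely.
Step 2: 42 days after 2 March 2029 (when first notice of loss is given) is 13 April 2029; completed 3 March 2029, before the deadline.
Step 3: 29 days after 18 March 2029 (end of the 15-day response period, which began when the sworn proof of loss is submitted on 3 March 2029) is 16 April 2029; completed 22 March 2029, before the deadline.
Step 4: 39 days after 5 April 2029 (end of the 14-day review period, which began when the supporting inventory is provided on 22 March 2029) is 14 May 2029; done 22 April 2029 — timely.
Step 5: the earliest permitted date is 36 days after 22 April 2029 (when the property is made available), i.e. 28 May 2029; done 29 May 2029, after the minimum wait.
Step 6: the earliest permitted date is 14 days after 29 May 2029 (when the examination under oath is completed), i.e. 12 June 2029; 13 June 2029 is on or after that date.
Step 7: 81 days after 13 June 2029 (when the appraisal demand is filed) is 2 September 2029; completed 16 June 2029, before the deadline.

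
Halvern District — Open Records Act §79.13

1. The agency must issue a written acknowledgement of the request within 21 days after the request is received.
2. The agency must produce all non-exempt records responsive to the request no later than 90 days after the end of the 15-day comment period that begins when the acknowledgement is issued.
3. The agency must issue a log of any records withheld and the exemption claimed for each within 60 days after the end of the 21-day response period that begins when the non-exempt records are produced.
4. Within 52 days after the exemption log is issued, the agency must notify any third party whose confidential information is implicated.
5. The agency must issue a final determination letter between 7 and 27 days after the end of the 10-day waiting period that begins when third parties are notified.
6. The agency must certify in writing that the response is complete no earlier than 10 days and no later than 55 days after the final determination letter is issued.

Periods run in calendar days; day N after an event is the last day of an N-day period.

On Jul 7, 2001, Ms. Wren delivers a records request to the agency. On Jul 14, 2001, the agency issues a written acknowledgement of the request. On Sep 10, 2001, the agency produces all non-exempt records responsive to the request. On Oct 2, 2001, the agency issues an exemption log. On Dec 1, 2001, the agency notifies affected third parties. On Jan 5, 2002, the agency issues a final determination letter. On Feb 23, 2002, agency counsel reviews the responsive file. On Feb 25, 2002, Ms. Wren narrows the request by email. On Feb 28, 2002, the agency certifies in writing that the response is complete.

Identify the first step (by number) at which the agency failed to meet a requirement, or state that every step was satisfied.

Step 4

Step 1 — counting 21 days from Jul 7, 2001 (when the request is received) gives a deadline of Jul 28, 2001; Jul 14, 2001 is within that limit.
Step 2 — counting 90 days from Jul 29, 2001 (end of the 15-day comment period, which began when the acknowledgement is issued on Jul 14, 2001) gives a deadline of Oct 27, 2001; Sep 10, 2001 is within that limit.
Step 3 — counting 60 days from Oct 1, 2001 (end of the 21-day response period, which began when the non-exempt records are produced on Sep 10, 2001) gives a deadline of Nov 30, 2001; done Oct 2, 2001 — timely.
Step 4 — counting 52 days from Oct 2, 2001 (when the exemption log is issued) gives a deadline of Nov 23, 2001; done Dec 1, 2001 — 8 days late.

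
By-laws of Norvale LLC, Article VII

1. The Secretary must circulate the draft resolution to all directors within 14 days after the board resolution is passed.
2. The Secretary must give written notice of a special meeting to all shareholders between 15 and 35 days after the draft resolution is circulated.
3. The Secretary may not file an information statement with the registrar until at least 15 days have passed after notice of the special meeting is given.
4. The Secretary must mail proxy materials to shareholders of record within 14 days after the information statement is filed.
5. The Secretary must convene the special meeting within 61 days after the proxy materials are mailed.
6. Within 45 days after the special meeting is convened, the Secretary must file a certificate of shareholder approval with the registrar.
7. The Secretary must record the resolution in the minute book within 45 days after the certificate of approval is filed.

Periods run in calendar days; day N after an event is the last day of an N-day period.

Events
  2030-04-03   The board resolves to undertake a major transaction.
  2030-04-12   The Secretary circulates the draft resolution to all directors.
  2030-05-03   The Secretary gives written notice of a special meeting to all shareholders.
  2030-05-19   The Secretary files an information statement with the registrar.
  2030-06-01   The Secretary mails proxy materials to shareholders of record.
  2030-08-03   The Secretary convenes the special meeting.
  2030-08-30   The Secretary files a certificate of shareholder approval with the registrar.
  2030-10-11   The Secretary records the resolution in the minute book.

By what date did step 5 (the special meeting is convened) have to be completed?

Step 5 runs from 2030-06-01, when the proxy materials are mailed. 61 days after 2030-06-01 is 2030-08-01.

2030-08-01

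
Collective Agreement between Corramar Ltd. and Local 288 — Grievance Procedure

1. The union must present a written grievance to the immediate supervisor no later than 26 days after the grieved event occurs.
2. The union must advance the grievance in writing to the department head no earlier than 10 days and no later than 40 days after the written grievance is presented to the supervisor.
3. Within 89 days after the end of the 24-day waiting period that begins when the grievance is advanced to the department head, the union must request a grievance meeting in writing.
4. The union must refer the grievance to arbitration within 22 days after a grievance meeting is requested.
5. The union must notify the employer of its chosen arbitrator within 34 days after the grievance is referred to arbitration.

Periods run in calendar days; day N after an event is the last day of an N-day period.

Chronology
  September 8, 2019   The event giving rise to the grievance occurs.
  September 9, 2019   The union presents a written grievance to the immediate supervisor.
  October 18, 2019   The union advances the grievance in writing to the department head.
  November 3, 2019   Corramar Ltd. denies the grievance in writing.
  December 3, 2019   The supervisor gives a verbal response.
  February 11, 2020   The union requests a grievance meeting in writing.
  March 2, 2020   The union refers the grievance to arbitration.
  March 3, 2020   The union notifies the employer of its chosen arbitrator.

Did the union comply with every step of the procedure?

No

(1) due by September 8, 2019 + 26 days = October 4, 2019; completed September 9, 2019, before the deadline.
(2) the permitted window runs from September 9, 2019 + 10 = September 19, 2019 to September 9, 2019 + 40 = October 19, 2019; done October 18, 2019, which is between those dates.
(3) due by November 11, 2019 + 89 days = February 8, 2020; February 11, 2020 misses that deadline by 3 days.
No need to go further; step 3 was not satisfied.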